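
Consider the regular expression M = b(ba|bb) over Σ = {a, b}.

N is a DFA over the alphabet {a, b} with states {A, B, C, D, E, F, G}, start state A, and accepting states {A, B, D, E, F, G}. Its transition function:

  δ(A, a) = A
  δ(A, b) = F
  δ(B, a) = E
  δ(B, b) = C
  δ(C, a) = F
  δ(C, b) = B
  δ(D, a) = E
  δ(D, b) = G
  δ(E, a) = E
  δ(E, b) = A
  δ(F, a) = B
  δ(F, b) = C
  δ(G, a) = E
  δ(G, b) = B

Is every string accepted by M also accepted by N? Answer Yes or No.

Converting the expression M to a DFA (subset construction, then merging equivalent states) gives the minimal DFA with states {m0, m1, m2, m3, m4}, start state m0, accepting states {m4} and transitions m0: a→m1, b→m2; m1: a→m1, b→m1; m2: a→m1, b→m3; m3: a→m4, b→m4; m4: a→m1, b→m1.
Exploring the product automaton M × N from the start pair (m0, A), following both machines on each input symbol, reaches 10 state pairs: (m0, A), (m1, A), (m2, F), (m1, F), (m1, B), (m3, C), (m1, C), (m1, E), (m4, F), (m4, B).
M accepts in {m4} and N accepts in {A, B, D, E, F, G}. The reachable pairs whose M-component is accepting are (m4, F), (m4, B); in each of them the N-component is accepting too, so the product for L(M) \ L(N) (M-component accepting, N-component rejecting) has no reachable accepting pair and the difference is empty.
Hence every string in L(M) is also in L(N).

Yes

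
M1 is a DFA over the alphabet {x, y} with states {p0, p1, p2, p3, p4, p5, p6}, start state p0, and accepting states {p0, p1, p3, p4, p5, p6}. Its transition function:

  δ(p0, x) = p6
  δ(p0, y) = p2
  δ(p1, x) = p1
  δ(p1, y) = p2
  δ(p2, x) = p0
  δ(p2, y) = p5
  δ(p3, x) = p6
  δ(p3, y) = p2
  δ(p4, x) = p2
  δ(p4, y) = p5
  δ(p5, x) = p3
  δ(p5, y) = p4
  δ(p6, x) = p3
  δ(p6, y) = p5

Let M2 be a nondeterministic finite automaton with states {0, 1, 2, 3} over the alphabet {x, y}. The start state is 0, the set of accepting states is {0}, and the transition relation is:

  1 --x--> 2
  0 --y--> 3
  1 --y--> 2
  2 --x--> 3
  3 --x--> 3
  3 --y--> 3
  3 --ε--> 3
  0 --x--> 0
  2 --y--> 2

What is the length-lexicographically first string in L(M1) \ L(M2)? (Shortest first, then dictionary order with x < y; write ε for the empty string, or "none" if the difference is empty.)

The string xy is accepted by M1 but not by M2.
No shorter string lies in the difference, and xy is the lexicographically first length-2 string in L(M1) \ L(M2).

xy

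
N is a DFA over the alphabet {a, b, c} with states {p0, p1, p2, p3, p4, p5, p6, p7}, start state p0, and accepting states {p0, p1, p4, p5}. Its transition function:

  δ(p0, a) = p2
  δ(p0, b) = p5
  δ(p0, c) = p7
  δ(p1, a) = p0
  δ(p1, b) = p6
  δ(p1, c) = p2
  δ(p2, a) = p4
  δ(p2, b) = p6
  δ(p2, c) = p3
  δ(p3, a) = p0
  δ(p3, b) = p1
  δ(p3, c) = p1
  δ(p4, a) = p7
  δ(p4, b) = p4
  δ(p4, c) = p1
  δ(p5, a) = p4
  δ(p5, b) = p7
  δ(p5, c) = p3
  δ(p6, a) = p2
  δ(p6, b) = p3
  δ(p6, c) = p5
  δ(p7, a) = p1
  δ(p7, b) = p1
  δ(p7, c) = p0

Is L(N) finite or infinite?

infinite

State p0 is reachable from the start and can reach an accepting state, and it lies on the cycle p0 → p2 → p3 → p0.
Traversing that cycle any number of times yields accepted strings of unbounded length, so the language is infinite.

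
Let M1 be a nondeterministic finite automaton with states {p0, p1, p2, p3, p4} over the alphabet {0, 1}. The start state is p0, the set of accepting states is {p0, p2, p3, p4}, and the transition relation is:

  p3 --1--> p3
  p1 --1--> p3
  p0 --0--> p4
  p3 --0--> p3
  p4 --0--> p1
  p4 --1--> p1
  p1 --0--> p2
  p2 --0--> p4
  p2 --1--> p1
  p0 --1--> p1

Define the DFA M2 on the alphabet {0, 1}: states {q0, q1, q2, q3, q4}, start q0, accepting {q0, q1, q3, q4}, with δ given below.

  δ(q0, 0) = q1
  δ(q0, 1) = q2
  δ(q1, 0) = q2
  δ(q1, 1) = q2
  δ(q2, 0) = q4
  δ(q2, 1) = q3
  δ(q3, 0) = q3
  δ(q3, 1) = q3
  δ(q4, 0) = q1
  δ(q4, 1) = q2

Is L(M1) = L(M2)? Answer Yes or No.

Exploring the product automaton M1 × M2 from the start pair (p0, q0), following both machines on each input symbol, reaches 5 state pairs: (p0, q0), (p4, q1), (p1, q2), (p2, q4), (p3, q3).
M1 accepts in {p0, p2, p3, p4} and M2 accepts in {q0, q1, q3, q4}. In every reachable pair the two components are either both accepting — (p0, q0), (p4, q1), (p2, q4), (p3, q3) — or both non-accepting, so no string is accepted by exactly one of the machines: L(M1) \ L(M2) and L(M2) \ L(M1) are both empty.
Hence every string is accepted by M1 iff it is accepted by M2, and the two languages coincide.

Yes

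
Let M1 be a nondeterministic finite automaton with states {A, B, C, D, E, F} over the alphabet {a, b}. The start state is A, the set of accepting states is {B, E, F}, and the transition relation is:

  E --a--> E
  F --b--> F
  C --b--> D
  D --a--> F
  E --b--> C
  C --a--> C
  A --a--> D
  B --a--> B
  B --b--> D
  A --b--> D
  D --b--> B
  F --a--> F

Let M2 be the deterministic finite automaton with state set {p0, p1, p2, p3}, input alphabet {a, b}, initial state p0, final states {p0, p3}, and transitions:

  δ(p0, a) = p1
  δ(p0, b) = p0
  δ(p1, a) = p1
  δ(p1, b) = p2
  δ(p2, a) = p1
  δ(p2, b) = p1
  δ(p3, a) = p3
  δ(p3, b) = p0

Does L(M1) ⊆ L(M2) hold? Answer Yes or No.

The string aa is in L(M1) but not in L(M2).
So L(M1) ⊄ L(M2).

No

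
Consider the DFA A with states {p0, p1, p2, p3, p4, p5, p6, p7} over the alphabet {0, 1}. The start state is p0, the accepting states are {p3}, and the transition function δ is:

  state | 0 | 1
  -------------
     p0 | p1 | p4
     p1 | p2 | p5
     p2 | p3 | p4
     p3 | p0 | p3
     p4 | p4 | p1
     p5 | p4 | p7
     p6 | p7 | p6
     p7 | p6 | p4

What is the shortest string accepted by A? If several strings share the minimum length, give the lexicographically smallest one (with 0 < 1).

000

A breadth-first search from p0 reaches an accepting state first via the path p0 → p1 → p2 → p3 on input 000.
No string of length < 3 is accepted (BFS exhausts all shorter strings without reaching an accepting state), and 000 is the lexicographically least accepting string of length 3.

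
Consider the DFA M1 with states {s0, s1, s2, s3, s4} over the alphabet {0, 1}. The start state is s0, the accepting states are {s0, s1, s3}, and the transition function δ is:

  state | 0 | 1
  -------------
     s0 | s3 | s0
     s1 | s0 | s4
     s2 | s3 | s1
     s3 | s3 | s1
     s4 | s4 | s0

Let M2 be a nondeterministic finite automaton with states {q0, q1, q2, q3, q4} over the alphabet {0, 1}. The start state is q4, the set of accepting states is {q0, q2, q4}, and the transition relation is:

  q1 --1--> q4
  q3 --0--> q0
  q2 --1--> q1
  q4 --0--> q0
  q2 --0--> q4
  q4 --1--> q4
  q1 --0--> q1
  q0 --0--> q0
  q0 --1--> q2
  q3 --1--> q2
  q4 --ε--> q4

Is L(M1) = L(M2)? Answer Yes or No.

Yes

Exploring the product automaton M1 × M2 from the start pair (s0, q4), following both machines on each input symbol, reaches 4 state pairs: (s0, q4), (s3, q0), (s1, q2), (s4, q1).
M1 accepts in {s0, s1, s3} and M2 accepts in {q0, q2, q4}. In every reachable pair the two components are either both accepting — (s0, q4), (s3, q0), (s1, q2) — or both non-accepting, so no string is accepted by exactly one of the machines: L(M1) \ L(M2) and L(M2) \ L(M1) are both empty.
Hence every string is accepted by M1 iff it is accepted by M2, and the two languages coincide.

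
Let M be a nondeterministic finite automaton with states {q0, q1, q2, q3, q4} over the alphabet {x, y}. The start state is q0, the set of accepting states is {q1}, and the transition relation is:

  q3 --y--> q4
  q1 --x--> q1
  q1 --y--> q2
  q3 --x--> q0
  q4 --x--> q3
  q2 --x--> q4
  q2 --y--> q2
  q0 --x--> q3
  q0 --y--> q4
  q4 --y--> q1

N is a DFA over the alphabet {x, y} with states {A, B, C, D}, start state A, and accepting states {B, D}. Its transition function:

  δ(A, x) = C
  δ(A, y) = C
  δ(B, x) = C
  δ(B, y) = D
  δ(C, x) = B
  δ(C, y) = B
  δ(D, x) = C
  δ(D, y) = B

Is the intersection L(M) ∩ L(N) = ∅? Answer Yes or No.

The string yy is accepted by both M and N.
Hence L(M) ∩ L(N) ≠ ∅.

No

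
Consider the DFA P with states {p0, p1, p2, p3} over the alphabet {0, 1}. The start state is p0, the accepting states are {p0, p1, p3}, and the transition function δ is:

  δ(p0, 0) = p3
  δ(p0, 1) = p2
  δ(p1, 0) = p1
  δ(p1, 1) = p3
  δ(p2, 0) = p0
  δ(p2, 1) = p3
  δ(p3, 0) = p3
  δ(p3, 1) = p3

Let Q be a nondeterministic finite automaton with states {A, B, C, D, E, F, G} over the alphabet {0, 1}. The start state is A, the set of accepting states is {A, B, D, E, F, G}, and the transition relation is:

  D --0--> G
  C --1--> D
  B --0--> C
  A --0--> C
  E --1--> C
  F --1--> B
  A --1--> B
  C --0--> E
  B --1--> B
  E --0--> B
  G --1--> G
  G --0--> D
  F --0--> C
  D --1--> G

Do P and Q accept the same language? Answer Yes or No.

The string 0 is accepted by P but rejected by Q.
So L(P) ≠ L(Q).

No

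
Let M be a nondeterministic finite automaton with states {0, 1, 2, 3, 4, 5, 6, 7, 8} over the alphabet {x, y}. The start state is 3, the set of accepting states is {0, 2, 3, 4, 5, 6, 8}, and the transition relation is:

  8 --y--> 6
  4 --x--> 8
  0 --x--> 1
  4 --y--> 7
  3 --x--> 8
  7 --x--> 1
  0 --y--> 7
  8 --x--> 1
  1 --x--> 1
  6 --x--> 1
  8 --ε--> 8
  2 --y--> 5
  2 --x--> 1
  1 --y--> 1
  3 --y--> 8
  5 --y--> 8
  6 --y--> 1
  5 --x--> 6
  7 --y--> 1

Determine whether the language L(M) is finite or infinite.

The useful states (reachable from 3 and able to reach an accepting state) are {3, 6, 8}.
Restricted to these states the transition graph has no cycle, so every accepting path has bounded length and L is finite.

finite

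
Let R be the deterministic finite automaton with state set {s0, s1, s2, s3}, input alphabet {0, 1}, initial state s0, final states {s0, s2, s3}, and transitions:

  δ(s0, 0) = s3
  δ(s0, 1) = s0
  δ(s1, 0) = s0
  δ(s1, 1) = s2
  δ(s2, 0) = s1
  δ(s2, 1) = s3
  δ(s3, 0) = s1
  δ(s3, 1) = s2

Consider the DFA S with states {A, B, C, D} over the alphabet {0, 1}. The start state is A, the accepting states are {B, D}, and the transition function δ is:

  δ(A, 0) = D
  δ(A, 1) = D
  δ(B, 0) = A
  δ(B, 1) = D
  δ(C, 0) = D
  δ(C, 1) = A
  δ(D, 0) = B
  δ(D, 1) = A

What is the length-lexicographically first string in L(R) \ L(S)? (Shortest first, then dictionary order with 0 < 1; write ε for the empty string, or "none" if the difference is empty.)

The empty string ε is accepted by R but not by S.
Since ε is the unique shortest string, it is the required witness.

ε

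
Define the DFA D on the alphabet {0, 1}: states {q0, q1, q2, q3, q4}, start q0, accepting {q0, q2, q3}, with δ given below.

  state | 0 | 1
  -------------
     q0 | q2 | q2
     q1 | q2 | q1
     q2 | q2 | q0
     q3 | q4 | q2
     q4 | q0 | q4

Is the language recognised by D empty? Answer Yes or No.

No

The empty string ε is accepted: the run q0 ends in the accepting state q0.
Since at least one string is accepted, L(D) is not empty.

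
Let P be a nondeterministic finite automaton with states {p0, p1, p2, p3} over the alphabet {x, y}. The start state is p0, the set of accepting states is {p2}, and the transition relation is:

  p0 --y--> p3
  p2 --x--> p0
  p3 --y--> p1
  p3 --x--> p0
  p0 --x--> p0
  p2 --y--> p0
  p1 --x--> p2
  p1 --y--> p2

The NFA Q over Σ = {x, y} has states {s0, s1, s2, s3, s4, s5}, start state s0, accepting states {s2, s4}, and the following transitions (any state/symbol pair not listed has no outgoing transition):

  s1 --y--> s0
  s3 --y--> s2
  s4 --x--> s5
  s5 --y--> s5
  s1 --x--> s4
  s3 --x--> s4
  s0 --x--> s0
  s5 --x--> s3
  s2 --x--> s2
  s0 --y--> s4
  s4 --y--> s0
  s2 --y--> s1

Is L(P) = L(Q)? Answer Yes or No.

The string yyx is accepted by P but rejected by Q.
So L(P) ≠ L(Q).

No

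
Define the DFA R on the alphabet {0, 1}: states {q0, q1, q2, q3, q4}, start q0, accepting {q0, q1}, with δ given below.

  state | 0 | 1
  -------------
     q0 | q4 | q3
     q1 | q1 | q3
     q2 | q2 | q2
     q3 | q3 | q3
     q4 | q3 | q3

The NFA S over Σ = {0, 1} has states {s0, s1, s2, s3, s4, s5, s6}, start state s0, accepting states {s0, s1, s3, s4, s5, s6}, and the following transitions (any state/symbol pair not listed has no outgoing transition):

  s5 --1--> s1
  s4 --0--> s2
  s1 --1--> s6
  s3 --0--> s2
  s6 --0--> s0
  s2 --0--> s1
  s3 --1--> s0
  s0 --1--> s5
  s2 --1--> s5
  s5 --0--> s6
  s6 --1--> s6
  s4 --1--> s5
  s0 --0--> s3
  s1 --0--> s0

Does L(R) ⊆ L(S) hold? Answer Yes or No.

Yes

Exploring the product automaton R × S from the start pair (q0, s0), following both machines on each input symbol, reaches 8 state pairs: (q0, s0), (q4, s3), (q3, s5), (q3, s2), (q3, s0), (q3, s6), (q3, s1), (q3, s3).
R accepts in {q0, q1} and S accepts in {s0, s1, s3, s4, s5, s6}. The reachable pairs whose R-component is accepting are (q0, s0); in each of them the S-component is accepting too, so the product for L(R) \ L(S) (R-component accepting, S-component rejecting) has no reachable accepting pair and the difference is empty.
Hence every string in L(R) is also in L(S).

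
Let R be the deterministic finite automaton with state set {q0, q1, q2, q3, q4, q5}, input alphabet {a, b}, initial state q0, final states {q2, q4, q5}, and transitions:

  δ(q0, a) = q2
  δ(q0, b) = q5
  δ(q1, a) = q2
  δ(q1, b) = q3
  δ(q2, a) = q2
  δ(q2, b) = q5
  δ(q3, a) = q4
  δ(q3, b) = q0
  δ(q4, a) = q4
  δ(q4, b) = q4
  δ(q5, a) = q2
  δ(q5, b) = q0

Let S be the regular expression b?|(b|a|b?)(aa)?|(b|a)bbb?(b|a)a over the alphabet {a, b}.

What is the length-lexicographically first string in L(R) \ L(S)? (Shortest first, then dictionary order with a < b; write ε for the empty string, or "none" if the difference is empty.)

ab

The string ab is accepted by R but not by S.
No shorter string lies in the difference, and ab is the lexicographically first length-2 string in L(R) \ L(S).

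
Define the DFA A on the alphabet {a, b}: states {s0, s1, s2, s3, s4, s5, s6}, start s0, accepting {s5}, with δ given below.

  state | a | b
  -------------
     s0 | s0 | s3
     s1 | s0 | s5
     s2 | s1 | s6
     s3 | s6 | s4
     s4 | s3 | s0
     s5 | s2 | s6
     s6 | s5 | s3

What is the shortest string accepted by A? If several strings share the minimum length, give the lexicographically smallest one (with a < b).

A breadth-first search from s0 reaches an accepting state first via the path s0 → s3 → s6 → s5 on input baa.
No string of length < 3 is accepted (BFS exhausts all shorter strings without reaching an accepting state), and baa is the lexicographically least accepting string of length 3.

baa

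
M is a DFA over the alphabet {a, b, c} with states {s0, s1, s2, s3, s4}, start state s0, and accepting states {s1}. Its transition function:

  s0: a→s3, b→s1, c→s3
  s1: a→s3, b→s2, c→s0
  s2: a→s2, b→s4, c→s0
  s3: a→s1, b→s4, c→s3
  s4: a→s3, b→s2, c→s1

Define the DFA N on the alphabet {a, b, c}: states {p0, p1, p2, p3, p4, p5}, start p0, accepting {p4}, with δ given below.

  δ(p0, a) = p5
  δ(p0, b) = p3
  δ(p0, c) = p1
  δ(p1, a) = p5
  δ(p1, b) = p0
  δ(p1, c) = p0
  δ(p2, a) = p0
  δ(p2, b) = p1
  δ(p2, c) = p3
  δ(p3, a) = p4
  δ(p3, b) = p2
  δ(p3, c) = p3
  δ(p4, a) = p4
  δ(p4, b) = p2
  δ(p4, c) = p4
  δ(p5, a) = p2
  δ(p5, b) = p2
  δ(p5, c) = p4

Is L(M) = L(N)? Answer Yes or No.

No

The string b is accepted by M but rejected by N.
So L(M) ≠ L(N).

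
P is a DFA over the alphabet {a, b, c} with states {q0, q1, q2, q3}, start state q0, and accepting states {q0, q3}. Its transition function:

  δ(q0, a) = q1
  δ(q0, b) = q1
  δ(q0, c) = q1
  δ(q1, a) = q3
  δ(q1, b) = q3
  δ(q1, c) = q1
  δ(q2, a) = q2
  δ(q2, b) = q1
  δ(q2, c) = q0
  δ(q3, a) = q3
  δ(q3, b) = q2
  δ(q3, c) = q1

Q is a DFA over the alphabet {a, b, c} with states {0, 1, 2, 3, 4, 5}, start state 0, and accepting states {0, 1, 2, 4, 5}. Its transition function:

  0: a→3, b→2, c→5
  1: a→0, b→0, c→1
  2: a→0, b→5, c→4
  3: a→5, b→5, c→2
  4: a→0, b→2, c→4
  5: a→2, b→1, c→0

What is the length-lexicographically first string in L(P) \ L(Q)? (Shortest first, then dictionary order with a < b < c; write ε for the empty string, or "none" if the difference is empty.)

The string baa is accepted by P but not by Q.
No shorter string lies in the difference, and baa is the lexicographically first length-3 string in L(P) \ L(Q).

baa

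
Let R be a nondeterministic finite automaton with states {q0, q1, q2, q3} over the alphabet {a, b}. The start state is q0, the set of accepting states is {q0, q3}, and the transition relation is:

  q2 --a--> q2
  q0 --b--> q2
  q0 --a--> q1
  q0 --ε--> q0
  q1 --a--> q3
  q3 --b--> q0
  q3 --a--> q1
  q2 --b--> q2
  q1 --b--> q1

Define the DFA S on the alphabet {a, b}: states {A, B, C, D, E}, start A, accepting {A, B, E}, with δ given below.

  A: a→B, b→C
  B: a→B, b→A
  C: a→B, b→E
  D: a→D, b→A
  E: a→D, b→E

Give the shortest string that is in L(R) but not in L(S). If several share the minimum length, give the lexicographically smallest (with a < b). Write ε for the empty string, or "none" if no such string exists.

The string abbba is accepted by R but not by S.
No shorter string lies in the difference, and abbba is the lexicographically first length-5 string in L(R) \ L(S).

abbba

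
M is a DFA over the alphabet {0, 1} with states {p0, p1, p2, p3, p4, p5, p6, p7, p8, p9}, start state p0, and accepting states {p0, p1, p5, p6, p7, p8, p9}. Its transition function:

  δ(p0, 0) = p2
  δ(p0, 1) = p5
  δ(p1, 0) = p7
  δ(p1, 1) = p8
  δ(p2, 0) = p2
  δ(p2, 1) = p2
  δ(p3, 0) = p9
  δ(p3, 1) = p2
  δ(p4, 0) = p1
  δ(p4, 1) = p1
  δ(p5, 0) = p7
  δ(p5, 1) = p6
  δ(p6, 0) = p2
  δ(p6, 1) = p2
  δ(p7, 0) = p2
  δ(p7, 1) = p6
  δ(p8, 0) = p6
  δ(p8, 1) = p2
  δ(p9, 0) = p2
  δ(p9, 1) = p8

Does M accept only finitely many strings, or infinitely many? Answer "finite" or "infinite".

finite

The useful states (reachable from p0 and able to reach an accepting state) are {p0, p5, p6, p7}.
Restricted to these states the transition graph has no cycle, so every accepting path has bounded length and L is finite.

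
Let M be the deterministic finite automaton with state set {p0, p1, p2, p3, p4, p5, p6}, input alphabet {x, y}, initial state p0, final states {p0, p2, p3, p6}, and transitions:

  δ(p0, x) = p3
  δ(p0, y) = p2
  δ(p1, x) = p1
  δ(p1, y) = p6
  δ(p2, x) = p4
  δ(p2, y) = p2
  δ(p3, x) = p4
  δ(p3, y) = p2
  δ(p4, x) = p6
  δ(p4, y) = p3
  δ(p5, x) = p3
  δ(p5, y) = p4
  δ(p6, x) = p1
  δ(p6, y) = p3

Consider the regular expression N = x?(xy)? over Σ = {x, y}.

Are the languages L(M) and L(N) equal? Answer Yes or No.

No

The string y is accepted by M but rejected by N.
So L(M) ≠ L(N).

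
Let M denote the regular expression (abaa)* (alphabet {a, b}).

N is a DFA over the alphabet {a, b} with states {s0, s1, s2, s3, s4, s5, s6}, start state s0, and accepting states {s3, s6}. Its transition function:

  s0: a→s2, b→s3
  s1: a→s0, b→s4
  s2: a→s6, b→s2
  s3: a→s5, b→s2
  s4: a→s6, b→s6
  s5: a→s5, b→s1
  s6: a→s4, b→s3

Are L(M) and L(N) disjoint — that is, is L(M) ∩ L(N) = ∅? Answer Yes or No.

Yes

Converting the expression M to a DFA (subset construction, then merging equivalent states) gives the minimal DFA with states {m0, m1, m2, m3, m4}, start state m0, accepting states {m0} and transitions m0: a→m1, b→m2; m1: a→m2, b→m3; m2: a→m2, b→m2; m3: a→m4, b→m2; m4: a→m0, b→m2.
Exploring the product automaton M × N from the start pair (m0, s0), following both machines on each input symbol, reaches 20 state pairs: (m0, s0), (m1, s2), (m2, s3), (m2, s6), (m3, s2), (m2, s5), (m2, s2), (m2, s4), (m4, s6), (m2, s1), (m0, s4), (m2, s0), (m1, s6), (m3, s3), (m4, s5), (m0, s5), (m1, s5), (m3, s1), (m4, s0), (m0, s2).
M accepts in {m0} and N accepts in {s3, s6}; no reachable pair has both components accepting, so no string drives both machines to acceptance simultaneously and L(M) ∩ L(N) = ∅.
So no string is accepted by both, and the intersection is empty.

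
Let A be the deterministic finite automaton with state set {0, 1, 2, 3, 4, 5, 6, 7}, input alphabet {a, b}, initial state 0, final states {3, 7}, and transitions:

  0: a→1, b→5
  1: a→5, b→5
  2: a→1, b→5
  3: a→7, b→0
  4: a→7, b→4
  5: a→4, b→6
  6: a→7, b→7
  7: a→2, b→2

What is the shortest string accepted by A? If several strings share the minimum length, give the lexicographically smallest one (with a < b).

baa

A breadth-first search from 0 reaches an accepting state first via the path 0 → 5 → 4 → 7 on input baa.
No string of length < 3 is accepted (BFS exhausts all shorter strings without reaching an accepting state), and baa is the lexicographically least accepting string of length 3.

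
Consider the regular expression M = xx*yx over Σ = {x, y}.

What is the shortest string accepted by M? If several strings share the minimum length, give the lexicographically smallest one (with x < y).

By inspection of the expression, no string of length less than 3 matches, and xyx is the lexicographically first match of length 3.

xyx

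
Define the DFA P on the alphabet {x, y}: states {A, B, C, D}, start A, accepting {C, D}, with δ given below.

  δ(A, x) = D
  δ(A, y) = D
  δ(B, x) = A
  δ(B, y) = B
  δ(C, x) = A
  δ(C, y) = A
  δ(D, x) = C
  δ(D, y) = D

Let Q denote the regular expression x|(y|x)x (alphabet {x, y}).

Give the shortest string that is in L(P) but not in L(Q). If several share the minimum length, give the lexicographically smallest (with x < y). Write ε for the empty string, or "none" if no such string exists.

y

The string y is accepted by P but not by Q.
No shorter string lies in the difference, and y is the lexicographically first length-1 string in L(P) \ L(Q).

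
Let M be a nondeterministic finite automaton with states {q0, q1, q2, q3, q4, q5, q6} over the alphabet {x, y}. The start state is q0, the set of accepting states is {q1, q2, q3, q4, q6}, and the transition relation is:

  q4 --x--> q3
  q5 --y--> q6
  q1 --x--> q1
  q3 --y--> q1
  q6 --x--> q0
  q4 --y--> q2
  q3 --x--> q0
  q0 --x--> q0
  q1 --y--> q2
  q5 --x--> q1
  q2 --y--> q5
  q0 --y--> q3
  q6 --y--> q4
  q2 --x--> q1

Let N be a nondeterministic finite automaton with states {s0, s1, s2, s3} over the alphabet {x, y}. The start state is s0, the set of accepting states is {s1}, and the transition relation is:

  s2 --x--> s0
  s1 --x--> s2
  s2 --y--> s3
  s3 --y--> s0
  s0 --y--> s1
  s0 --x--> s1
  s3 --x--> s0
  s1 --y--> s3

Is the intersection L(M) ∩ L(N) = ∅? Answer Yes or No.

The string y is accepted by both M and N.
Hence L(M) ∩ L(N) ≠ ∅.

No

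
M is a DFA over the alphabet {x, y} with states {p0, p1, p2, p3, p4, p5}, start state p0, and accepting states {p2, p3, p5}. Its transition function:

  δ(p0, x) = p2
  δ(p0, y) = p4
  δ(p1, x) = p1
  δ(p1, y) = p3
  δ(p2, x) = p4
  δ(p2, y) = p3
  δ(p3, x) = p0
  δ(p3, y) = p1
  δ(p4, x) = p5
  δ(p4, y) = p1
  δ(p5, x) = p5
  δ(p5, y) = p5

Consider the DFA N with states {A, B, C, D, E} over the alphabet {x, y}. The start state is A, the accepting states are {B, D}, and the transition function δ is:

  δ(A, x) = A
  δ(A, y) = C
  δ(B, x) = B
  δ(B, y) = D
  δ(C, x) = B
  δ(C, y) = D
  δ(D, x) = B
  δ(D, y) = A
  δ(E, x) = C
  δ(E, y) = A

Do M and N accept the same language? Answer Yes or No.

No

The string x is accepted by M but rejected by N.
So L(M) ≠ L(N).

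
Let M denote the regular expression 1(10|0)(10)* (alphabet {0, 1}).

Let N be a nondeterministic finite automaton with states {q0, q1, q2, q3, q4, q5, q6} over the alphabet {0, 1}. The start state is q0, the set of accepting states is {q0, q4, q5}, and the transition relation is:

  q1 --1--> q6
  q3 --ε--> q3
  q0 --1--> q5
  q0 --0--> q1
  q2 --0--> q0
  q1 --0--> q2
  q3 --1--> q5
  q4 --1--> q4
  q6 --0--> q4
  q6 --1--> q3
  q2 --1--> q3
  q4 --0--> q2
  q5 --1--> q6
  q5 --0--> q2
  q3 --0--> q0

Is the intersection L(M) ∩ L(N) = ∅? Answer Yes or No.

No

The string 110 is accepted by both M and N.
Hence L(M) ∩ L(N) ≠ ∅.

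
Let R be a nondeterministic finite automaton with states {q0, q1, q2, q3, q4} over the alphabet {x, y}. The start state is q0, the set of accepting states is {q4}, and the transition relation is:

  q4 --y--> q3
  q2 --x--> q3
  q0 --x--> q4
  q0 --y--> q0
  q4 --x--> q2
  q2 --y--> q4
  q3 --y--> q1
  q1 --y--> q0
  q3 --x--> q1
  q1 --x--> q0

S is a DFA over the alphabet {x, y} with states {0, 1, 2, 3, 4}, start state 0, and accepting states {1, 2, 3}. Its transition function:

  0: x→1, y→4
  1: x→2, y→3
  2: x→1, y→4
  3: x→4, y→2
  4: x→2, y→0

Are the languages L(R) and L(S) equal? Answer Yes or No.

No

The string xxy is accepted by R but rejected by S.
So L(R) ≠ L(S).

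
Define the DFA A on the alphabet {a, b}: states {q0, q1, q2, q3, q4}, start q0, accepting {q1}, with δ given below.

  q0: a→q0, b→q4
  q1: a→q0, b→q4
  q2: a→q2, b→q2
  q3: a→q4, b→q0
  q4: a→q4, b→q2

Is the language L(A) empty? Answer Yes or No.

Yes

The states reachable from the start state are {q0, q2, q4}.
None of the accepting states {q1} is reachable, so no string is accepted and L(A) = ∅.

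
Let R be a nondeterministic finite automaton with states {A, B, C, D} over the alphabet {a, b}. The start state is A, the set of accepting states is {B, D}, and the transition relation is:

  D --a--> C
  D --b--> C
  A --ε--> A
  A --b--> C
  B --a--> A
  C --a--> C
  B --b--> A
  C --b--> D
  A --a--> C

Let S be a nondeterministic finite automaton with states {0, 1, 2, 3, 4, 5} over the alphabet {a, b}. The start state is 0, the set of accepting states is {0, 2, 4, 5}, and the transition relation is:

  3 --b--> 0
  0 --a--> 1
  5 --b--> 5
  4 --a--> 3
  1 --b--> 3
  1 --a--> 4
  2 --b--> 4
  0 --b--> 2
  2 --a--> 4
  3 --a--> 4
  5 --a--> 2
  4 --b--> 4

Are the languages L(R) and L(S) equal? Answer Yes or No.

No

The string ab is accepted by R but rejected by S.
So L(R) ≠ L(S).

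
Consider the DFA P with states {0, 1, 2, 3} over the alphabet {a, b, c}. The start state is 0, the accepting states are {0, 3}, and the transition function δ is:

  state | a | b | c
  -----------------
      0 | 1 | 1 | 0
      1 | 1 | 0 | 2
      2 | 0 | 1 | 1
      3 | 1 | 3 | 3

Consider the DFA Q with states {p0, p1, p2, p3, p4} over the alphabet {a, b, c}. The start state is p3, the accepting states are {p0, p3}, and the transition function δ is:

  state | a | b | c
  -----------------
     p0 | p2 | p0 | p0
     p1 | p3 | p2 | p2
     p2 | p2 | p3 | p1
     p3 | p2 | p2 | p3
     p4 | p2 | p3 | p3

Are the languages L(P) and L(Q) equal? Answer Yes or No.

Exploring the product automaton P × Q from the start pair (0, p3), following both machines on each input symbol, reaches 3 state pairs: (0, p3), (1, p2), (2, p1).
P accepts in {0, 3} and Q accepts in {p0, p3}. In every reachable pair the two components are either both accepting — (0, p3) — or both non-accepting, so no string is accepted by exactly one of the machines: L(P) \ L(Q) and L(Q) \ L(P) are both empty.
Hence every string is accepted by P iff it is accepted by Q, and the two languages coincide.

Yes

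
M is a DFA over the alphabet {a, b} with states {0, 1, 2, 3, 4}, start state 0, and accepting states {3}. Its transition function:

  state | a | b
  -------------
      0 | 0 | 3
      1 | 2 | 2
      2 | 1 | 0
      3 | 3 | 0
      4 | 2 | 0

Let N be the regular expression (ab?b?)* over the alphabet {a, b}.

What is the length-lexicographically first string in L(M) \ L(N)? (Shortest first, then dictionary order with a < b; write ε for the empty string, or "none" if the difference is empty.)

The string b is accepted by M but not by N.
No shorter string lies in the difference, and b is the lexicographically first length-1 string in L(M) \ L(N).

b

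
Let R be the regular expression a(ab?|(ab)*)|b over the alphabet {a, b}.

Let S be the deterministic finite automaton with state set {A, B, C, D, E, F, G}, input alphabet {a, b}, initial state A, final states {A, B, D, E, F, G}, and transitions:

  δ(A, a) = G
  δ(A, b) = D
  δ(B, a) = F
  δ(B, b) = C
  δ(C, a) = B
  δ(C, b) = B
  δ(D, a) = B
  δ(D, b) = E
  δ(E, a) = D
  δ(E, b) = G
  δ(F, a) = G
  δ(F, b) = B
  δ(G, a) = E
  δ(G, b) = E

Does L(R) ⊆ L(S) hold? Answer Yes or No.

Converting the expression R to a DFA (subset construction, then merging equivalent states) gives the minimal DFA with states {r0, r1, r2, r3, r4, r5, r6}, start state r0, accepting states {r1, r2, r3, r5} and transitions r0: a→r1, b→r2; r1: a→r3, b→r4; r2: a→r4, b→r4; r3: a→r4, b→r5; r4: a→r4, b→r4; r5: a→r6, b→r4; r6: a→r4, b→r5.
Exploring the product automaton R × S from the start pair (r0, A), following both machines on each input symbol, reaches 12 state pairs: (r0, A), (r1, G), (r2, D), (r3, E), (r4, E), (r4, B), (r4, D), (r5, G), (r4, G), (r4, F), (r4, C), (r6, E).
R accepts in {r1, r2, r3, r5} and S accepts in {A, B, D, E, F, G}. The reachable pairs whose R-component is accepting are (r1, G), (r2, D), (r3, E), (r5, G); in each of them the S-component is accepting too, so the product for L(R) \ L(S) (R-component accepting, S-component rejecting) has no reachable accepting pair and the difference is empty.
Hence every string in L(R) is also in L(S).

Yes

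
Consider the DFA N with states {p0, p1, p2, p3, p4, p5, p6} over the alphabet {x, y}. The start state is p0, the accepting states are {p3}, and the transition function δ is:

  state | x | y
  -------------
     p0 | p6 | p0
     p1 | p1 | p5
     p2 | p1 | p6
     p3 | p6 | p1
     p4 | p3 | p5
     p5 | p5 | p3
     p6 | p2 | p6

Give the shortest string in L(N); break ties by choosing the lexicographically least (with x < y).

A breadth-first search from p0 reaches an accepting state first via the path p0 → p6 → p2 → p1 → p5 → p3 on input xxxyy.
No string of length < 5 is accepted (BFS exhausts all shorter strings without reaching an accepting state), and xxxyy is the lexicographically least accepting string of length 5.

xxxyy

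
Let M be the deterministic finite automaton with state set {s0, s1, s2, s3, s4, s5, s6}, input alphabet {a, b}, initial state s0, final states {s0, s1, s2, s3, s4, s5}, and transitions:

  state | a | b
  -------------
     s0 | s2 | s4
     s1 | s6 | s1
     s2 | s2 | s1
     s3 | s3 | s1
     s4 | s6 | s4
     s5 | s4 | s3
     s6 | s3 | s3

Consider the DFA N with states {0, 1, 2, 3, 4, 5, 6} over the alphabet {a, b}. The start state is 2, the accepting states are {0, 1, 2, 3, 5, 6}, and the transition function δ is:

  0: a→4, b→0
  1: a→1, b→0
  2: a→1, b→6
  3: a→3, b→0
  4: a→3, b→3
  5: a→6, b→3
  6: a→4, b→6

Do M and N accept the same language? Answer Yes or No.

Yes

Exploring the product automaton M × N from the start pair (s0, 2), following both machines on each input symbol, reaches 6 state pairs: (s0, 2), (s2, 1), (s4, 6), (s1, 0), (s6, 4), (s3, 3).
M accepts in {s0, s1, s2, s3, s4, s5} and N accepts in {0, 1, 2, 3, 5, 6}. In every reachable pair the two components are either both accepting — (s0, 2), (s2, 1), (s4, 6), (s1, 0), (s3, 3) — or both non-accepting, so no string is accepted by exactly one of the machines: L(M) \ L(N) and L(N) \ L(M) are both empty.
Hence every string is accepted by M iff it is accepted by N, and the two languages coincide.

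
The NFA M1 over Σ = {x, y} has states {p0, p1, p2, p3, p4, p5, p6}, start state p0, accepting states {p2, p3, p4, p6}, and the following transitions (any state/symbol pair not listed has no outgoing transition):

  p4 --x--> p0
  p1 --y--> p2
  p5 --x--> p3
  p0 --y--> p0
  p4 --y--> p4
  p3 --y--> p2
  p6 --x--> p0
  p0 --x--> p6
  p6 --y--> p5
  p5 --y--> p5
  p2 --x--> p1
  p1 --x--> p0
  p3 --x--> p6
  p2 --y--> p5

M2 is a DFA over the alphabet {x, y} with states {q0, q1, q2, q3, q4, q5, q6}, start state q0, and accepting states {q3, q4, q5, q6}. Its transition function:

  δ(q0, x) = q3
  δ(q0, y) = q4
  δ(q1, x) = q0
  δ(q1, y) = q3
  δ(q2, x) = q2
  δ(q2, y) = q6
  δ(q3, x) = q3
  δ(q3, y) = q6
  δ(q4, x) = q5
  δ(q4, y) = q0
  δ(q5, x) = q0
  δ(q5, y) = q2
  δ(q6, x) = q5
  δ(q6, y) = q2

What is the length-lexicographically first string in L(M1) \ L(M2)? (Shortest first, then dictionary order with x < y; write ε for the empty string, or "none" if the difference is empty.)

xyxx

The string xyxx is accepted by M1 but not by M2.
No shorter string lies in the difference, and xyxx is the lexicographically first length-4 string in L(M1) \ L(M2).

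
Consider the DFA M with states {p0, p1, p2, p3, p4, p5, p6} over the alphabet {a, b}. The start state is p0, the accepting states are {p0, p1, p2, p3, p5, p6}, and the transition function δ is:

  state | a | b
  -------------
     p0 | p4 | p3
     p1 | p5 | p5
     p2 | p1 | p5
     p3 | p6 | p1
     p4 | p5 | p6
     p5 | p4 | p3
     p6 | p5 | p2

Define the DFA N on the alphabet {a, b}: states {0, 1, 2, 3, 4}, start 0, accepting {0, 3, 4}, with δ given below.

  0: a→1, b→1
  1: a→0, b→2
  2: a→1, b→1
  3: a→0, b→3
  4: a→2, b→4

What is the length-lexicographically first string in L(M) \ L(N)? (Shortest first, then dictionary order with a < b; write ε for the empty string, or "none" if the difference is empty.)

b

The string b is accepted by M but not by N.
No shorter string lies in the difference, and b is the lexicographically first length-1 string in L(M) \ L(N).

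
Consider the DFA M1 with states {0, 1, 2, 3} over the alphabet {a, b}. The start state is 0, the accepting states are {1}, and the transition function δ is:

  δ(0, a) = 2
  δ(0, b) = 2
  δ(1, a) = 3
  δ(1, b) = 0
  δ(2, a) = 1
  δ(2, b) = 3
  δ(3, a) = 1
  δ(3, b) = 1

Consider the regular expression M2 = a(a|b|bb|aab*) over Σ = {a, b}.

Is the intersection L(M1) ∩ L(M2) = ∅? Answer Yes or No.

No

The string aa is accepted by both M1 and M2.
Hence L(M1) ∩ L(M2) ≠ ∅.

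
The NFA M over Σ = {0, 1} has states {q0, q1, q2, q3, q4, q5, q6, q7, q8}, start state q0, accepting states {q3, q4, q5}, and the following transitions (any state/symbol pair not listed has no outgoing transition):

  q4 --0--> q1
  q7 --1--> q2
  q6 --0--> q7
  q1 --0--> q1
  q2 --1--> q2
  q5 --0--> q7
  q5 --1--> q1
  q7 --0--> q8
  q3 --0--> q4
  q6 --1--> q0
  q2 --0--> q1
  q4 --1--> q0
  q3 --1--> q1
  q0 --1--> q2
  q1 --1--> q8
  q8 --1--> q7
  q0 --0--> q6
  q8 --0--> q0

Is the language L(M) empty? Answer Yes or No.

The states reachable from the start state are {q0, q1, q2, q6, q7, q8}.
None of the accepting states {q3, q4, q5} is reachable, so no string is accepted and L(M) = ∅.

Yes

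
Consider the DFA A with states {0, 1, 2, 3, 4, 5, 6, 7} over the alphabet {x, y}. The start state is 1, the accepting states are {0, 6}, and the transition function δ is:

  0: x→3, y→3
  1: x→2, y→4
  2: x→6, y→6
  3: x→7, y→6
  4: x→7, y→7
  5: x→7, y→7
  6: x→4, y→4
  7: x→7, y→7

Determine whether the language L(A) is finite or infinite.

finite

The useful states (reachable from 1 and able to reach an accepting state) are {1, 2, 6}.
Restricted to these states the transition graph has no cycle, so every accepting path has bounded length and L is finite.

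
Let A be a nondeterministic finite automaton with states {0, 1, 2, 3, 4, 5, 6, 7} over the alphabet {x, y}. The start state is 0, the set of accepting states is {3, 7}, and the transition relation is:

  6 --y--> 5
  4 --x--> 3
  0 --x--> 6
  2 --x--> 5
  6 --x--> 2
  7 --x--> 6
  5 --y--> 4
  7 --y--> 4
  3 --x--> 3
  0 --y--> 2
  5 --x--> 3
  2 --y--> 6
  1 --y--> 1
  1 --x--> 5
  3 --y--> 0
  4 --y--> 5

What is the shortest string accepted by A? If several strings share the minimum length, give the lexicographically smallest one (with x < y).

A breadth-first search from 0 reaches an accepting state first via the path 0 → 6 → 5 → 3 on input xyx.
No string of length < 3 is accepted (BFS exhausts all shorter strings without reaching an accepting state), and xyx is the lexicographically least accepting string of length 3.

xyx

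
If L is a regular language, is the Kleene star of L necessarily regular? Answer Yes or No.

Yes

If R is a regular expression for L then R* denotes L*; on automata, add a new accepting start state with an ε-move into the old start state and ε-moves from every old accepting state back to it.
So the regular languages are closed under Kleene star.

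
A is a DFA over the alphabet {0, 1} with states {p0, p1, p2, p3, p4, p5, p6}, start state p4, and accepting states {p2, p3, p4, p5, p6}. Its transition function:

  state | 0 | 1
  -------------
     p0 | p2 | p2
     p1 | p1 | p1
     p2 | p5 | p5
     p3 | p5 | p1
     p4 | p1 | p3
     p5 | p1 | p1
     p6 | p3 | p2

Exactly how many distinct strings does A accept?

3

The useful subgraph on states {p3, p4, p5} is acyclic, so L(A) is finite; the longest accepting path visits 3 useful states, giving maximum string length 2.
Counting accepting paths from p4 by length: 1 of length 0, 1 of length 1, 1 of length 2. Total 3.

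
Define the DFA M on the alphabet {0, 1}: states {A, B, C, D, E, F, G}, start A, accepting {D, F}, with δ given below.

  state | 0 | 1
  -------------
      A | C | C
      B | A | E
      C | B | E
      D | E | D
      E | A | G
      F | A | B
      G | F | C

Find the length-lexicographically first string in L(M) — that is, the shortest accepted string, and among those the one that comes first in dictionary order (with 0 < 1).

0110

A breadth-first search from A reaches an accepting state first via the path A → C → E → G → F on input 0110.
No string of length < 4 is accepted (BFS exhausts all shorter strings without reaching an accepting state), and 0110 is the lexicographically least accepting string of length 4.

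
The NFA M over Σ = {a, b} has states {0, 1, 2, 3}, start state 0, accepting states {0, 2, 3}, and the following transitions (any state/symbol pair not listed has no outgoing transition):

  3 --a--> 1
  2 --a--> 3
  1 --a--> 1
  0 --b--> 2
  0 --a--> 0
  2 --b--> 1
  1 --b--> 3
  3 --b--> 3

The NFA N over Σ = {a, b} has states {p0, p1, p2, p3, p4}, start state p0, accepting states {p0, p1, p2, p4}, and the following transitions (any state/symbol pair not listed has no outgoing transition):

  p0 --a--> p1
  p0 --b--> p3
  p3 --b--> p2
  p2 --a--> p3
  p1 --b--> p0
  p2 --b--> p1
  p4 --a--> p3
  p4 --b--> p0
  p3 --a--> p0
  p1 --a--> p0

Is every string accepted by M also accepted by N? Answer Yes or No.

No

The string b is in L(M) but not in L(N).
So L(M) ⊄ L(N).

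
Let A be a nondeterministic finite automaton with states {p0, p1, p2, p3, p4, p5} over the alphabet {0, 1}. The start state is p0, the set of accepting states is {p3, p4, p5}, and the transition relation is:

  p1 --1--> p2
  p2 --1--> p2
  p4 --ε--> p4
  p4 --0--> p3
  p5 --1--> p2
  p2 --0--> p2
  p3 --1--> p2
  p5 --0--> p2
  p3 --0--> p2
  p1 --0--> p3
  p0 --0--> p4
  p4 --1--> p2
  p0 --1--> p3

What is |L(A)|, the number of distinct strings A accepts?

3

The useful subgraph on states {p0, p3, p4} is acyclic, so L(A) is finite; the longest accepting path visits 3 useful states, giving maximum string length 2.
Counting accepting paths from p0 by length: 2 of length 1, 1 of length 2. Total 3.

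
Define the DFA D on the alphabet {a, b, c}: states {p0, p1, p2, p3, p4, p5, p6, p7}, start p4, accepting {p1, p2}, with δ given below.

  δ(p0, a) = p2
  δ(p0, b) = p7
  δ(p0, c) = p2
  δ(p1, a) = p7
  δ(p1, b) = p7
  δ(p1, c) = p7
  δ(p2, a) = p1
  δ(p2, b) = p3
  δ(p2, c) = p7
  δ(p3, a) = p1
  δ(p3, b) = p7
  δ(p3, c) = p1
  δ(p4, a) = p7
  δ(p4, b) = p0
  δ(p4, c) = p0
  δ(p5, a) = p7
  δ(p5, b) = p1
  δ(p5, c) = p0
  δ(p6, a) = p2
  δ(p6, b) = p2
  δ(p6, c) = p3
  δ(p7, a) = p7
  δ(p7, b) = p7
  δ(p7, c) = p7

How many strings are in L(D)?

The useful subgraph on states {p0, p1, p2, p3, p4} is acyclic, so L(D) is finite; the longest accepting path visits 5 useful states, giving maximum string length 4.
Counting accepting paths from p4 by length: 4 of length 2, 4 of length 3, 8 of length 4. Total 16.

16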